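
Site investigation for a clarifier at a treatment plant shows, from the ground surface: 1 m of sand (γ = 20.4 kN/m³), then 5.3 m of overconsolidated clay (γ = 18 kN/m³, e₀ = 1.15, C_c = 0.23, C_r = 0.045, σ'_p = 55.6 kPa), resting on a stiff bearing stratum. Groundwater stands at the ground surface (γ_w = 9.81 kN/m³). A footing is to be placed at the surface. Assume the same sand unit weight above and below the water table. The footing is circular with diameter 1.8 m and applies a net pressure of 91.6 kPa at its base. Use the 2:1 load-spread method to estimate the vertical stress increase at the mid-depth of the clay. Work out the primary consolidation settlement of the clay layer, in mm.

S_c ≈ 13 mm

Mid-depth of clay below the ground surface: z = 1 + 5.3/2 = 3.65 m.
Total vertical stress at mid-clay: σ_v = 20.4×1 + 18×2.65 = 68.1 kPa.
Pore pressure: u = 9.81×(3.65 − 0) = 35.806 kPa.
Initial effective stress: σ'_0 = σ_v − u = 68.1 − 35.806 = 32.294 kPa.
Stress increase at mid-clay by the 2:1 spreading method:
Δσ ≈ qD²/(D+z)² = 91.6×1.8²/(1.8+3.65)² = 9.9919 kPa
Final effective stress: σ'_f = 32.294 + 9.9919 = 42.286 kPa.
σ'_f = 42.286 ≤ σ'_p = 55.6 kPa, so the clay remains overconsolidated and only the recompression index applies:
S_c = C_r·H/(1+e₀)·log₁₀(σ'_f/σ'_0) = 0.045×5.3/2.15×log₁₀(42.286/32.294)
    = 0.11093 × 0.11707 = 0.01299 m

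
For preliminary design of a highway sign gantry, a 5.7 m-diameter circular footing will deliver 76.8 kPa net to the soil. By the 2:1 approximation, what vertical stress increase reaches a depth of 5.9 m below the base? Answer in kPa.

By the 2:1 method the load spreads at 1 horizontal : 2 vertical, so at depth z the loaded area has grown by z in each plan dimension:
Δσ ≈ qD²/(D+z)² = 76.8×5.7²/(5.7+5.9)² = 18.544 kPa

Δσ_z ≈ 18.5 kPa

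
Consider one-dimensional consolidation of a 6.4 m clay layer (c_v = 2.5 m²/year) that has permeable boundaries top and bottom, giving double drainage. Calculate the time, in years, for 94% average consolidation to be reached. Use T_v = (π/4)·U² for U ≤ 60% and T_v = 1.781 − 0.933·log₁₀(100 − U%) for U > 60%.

Drainage path length: H_d = H/2 = 3.2 m (double drainage).
U > 60%: T_v = 1.781 − 0.933·log₁₀(100 − 94) = 1.055.
t = T_v·H_d²/c_v = 1.055×3.2²/2.5 = 4.321 years.

t ≈ 4.32 years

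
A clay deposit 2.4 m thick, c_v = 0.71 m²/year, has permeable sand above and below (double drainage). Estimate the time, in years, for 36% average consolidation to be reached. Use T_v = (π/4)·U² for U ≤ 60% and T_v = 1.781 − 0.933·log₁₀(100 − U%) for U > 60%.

t ≈ 0.206 years

Drainage path length: H_d = H/2 = 1.2 m (double drainage).
U ≤ 60%: T_v = (π/4)·U² = (π/4)×0.36² = 0.10179.
t = T_v·H_d²/c_v = 0.10179×1.2²/0.71 = 0.2064 years.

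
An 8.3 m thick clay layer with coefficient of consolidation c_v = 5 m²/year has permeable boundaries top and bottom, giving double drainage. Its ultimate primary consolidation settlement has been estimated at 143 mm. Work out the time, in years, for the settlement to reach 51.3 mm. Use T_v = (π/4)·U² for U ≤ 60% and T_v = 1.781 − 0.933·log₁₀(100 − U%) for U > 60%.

Drainage path length: H_d = H/2 = 4.15 m (double drainage).
U = S(t)/S_ult = 51.3/143 = 0.3587.
U ≤ 60%: T_v = (π/4)·U² = (π/4)×0.35874² = 0.10108.
t = T_v·H_d²/c_v = 0.10108×4.15²/5 = 0.3482 years.

t ≈ 0.348 years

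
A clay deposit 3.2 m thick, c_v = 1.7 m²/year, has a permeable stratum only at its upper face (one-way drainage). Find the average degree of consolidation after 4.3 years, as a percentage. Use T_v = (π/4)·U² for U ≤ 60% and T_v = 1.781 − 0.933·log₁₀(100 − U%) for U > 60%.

Drainage path length: H_d = H = 3.2 m (single drainage).
T_v = c_v·t/H_d² = 1.7×4.3/3.2² = 0.71387.
T_v = 0.71387 corresponds to the U > 60% branch:
U = 1 − 10^((1.781 − T_v)/0.933)/100 = 0.8608

U ≈ 86.1 %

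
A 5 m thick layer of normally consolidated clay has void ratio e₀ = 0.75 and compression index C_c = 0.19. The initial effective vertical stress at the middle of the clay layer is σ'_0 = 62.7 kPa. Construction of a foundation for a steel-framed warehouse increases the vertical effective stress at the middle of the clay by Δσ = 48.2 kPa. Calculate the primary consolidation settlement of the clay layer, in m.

S_c ≈ 0.134 m

Final effective stress: σ'_f = σ'_0 + Δσ = 62.7 + 48.2 = 110.9 kPa.
Normally consolidated clay, so the full stress increment lies on the virgin compression line:
S_c = C_c·H/(1+e₀)·log₁₀(σ'_f/σ'_0) = 0.19×5/(1+0.75)×log₁₀(110.9/62.7)
    = 0.54286 × 0.24766 = 0.1344 m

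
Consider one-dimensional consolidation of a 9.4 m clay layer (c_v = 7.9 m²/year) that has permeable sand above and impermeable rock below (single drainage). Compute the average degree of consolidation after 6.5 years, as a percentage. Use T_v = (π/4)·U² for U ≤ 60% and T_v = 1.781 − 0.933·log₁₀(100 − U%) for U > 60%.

Drainage path length: H_d = H = 9.4 m (single drainage).
T_v = c_v·t/H_d² = 7.9×6.5/9.4² = 0.58115.
T_v = 0.58115 corresponds to the U > 60% branch:
U = 1 − 10^((1.781 − T_v)/0.933)/100 = 0.8068

U ≈ 80.7 %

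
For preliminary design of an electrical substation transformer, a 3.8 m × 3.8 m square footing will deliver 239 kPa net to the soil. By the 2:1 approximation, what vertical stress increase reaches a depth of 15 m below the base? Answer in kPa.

By the 2:1 method the load spreads at 1 horizontal : 2 vertical, so at depth z the loaded area has grown by z in each plan dimension:
Δσ = qBL/((B+z)(L+z)) = 239×3.8×3.8/((3.8+15)(3.8+15)) = 9.7645 kPa

Δσ_z ≈ 9.76 kPa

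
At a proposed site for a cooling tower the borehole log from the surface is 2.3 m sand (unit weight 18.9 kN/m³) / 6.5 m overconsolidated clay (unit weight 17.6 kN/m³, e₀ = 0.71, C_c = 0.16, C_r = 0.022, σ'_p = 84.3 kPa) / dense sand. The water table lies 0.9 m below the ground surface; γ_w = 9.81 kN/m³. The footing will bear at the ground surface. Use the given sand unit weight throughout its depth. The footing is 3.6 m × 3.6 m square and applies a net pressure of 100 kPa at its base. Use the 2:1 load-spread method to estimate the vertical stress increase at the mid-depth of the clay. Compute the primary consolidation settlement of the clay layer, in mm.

Mid-depth of clay below the ground surface: z = 2.3 + 6.5/2 = 5.55 m.
Total vertical stress at mid-clay: σ_v = 18.9×2.3 + 17.6×3.25 = 100.67 kPa.
Pore pressure: u = 9.81×(5.55 − 0.9) = 45.617 kPa.
Initial effective stress: σ'_0 = σ_v − u = 100.67 − 45.617 = 55.053 kPa.
Stress increase at mid-clay by the 2:1 spreading method:
Δσ = qBL/((B+z)(L+z)) = 100×3.6×3.6/((3.6+5.55)(3.6+5.55)) = 15.48 kPa
Final effective stress: σ'_f = 55.053 + 15.48 = 70.533 kPa.
σ'_f = 70.533 ≤ σ'_p = 84.3 kPa, so the clay remains overconsolidated and only the recompression index applies:
S_c = C_r·H/(1+e₀)·log₁₀(σ'_f/σ'_0) = 0.022×6.5/1.71×log₁₀(70.533/55.053)
    = 0.083626 × 0.10761 = 0.008999 m

S_c ≈ 9 mm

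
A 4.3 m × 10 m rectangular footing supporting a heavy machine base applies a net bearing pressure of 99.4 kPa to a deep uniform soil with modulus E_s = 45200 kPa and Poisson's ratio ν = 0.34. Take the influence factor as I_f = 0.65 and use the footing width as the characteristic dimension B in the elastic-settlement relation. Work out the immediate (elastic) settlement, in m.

Immediate (elastic) settlement: S_e = q·B·(1−ν²)/E_s · I_f.
S_e = 99.4 × 4.3 × (1 − 0.34²) / 45200 × 0.65
    = 99.4 × 4.3 × 0.8844 / 45200 × 0.65
    = 0.005436 m

S_e ≈ 0.00544 m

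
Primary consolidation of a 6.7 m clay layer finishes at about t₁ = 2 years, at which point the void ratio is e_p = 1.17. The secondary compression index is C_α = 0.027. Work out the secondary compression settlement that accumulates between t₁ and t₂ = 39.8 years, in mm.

Secondary compression: S_s = C_α·H/(1+e_p)·log₁₀(t₂/t₁)
S_s = 0.027×6.7/(1+1.17)×log₁₀(39.8/2)
    = 0.08336 × 1.299 = 0.1083 m

S_s ≈ 108 mm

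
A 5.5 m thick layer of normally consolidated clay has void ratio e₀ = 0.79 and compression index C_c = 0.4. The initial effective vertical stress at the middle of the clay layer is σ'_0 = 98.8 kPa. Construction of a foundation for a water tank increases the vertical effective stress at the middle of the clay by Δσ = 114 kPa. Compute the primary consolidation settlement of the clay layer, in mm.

Final effective stress: σ'_f = σ'_0 + Δσ = 98.8 + 114 = 212.8 kPa.
Normally consolidated clay, so the full stress increment lies on the virgin compression line:
S_c = C_c·H/(1+e₀)·log₁₀(σ'_f/σ'_0) = 0.4×5.5/(1+0.79)×log₁₀(212.8/98.8)
    = 1.2291 × 0.33321 = 0.4095 m

S_c ≈ 410 mm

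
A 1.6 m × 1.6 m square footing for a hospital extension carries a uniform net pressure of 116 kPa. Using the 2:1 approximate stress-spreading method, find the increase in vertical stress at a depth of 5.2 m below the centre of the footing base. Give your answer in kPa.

By the 2:1 method the load spreads at 1 horizontal : 2 vertical, so at depth z the loaded area has grown by z in each plan dimension:
Δσ = qBL/((B+z)(L+z)) = 116×1.6×1.6/((1.6+5.2)(1.6+5.2)) = 6.4221 kPa

Δσ_z ≈ 6.42 kPa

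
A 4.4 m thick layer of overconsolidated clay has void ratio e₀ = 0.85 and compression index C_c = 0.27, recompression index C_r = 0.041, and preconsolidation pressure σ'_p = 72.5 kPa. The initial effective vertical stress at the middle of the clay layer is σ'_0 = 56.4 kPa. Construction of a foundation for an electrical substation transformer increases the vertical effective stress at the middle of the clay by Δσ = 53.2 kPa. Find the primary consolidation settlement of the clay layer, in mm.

S_c ≈ 126 mm

Final effective stress: σ'_f = 56.4 + 53.2 = 109.6 kPa.
σ'_f = 109.6 > σ'_p = 72.5 kPa, so the stress path crosses the preconsolidation pressure — recompression up to σ'_p, then virgin compression beyond:
S_c = H/(1+e₀)·[C_r·log₁₀(σ'_p/σ'_0) + C_c·log₁₀(σ'_f/σ'_p)]
    = 4.4/1.85 × [0.041×log₁₀(72.5/56.4) + 0.27×log₁₀(109.6/72.5)]
    = 2.3784 × [0.0044714 + 0.048458] = 0.1259 m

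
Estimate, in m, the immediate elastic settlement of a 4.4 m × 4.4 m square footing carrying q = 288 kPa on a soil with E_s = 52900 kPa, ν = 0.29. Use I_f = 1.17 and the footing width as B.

Immediate (elastic) settlement: S_e = q·B·(1−ν²)/E_s · I_f.
S_e = 288 × 4.4 × (1 − 0.29²) / 52900 × 1.17
    = 288 × 4.4 × 0.9159 / 52900 × 1.17
    = 0.02567 m

S_e ≈ 0.0257 m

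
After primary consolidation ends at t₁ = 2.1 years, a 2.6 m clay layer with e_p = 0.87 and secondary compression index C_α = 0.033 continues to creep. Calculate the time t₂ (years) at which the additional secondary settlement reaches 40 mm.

S_s = C_α·H/(1+e_p)·log₁₀(t₂/t₁) ⇒ log₁₀(t₂/t₁) = S_s·(1+e_p)/(C_α·H).
log₁₀(t₂/t₁) = 0.04 × (1+0.87) / (0.033×2.6) = 0.8718
t₂ = t₁ × 10^0.8718 = 2.1 × 7.444 = 15.63 years

t₂ ≈ 15.6 years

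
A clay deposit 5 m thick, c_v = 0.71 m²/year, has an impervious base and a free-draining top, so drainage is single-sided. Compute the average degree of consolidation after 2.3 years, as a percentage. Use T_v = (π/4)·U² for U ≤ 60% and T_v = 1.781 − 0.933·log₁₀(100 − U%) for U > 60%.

Drainage path length: H_d = H = 5 m (single drainage).
T_v = c_v·t/H_d² = 0.71×2.3/5² = 0.06532.
T_v = 0.06532 corresponds to the U ≤ 60% branch:
U = √(4T_v/π) = 0.2884

U ≈ 28.8 %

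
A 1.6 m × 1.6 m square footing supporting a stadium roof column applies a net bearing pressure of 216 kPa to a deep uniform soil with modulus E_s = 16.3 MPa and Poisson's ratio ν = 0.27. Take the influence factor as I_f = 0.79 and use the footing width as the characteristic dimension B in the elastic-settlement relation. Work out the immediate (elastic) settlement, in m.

S_e ≈ 0.0155 m

Immediate (elastic) settlement: S_e = q·B·(1−ν²)/E_s · I_f.
E_s = 16.3 MPa = 16300 kPa.
S_e = 216 × 1.6 × (1 − 0.27²) / 16300 × 0.79
    = 216 × 1.6 × 0.9271 / 16300 × 0.79
    = 0.01553 m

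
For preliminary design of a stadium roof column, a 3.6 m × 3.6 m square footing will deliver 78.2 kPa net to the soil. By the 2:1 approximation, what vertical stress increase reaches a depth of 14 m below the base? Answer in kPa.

By the 2:1 method the load spreads at 1 horizontal : 2 vertical, so at depth z the loaded area has grown by z in each plan dimension:
Δσ = qBL/((B+z)(L+z)) = 78.2×3.6×3.6/((3.6+14)(3.6+14)) = 3.2718 kPa

Δσ_z ≈ 3.27 kPa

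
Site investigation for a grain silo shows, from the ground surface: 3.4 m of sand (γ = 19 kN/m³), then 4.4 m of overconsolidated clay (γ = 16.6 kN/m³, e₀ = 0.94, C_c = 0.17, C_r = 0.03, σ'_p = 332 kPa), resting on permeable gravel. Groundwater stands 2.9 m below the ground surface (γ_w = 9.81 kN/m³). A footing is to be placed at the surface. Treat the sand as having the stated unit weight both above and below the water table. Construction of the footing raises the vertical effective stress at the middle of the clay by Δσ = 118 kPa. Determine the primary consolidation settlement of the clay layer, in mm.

S_c ≈ 28 mm

Mid-depth of clay below the ground surface: z = 3.4 + 4.4/2 = 5.6 m.
Total vertical stress at mid-clay: σ_v = 19×3.4 + 16.6×2.2 = 101.12 kPa.
Pore pressure: u = 9.81×(5.6 − 2.9) = 26.487 kPa.
Initial effective stress: σ'_0 = σ_v − u = 101.12 − 26.487 = 74.633 kPa.
Final effective stress: σ'_f = 74.633 + 118 = 192.63 kPa.
σ'_f = 192.63 ≤ σ'_p = 332 kPa, so the clay remains overconsolidated and only the recompression index applies:
S_c = C_r·H/(1+e₀)·log₁₀(σ'_f/σ'_0) = 0.03×4.4/1.94×log₁₀(192.63/74.633)
    = 0.06804 × 0.41179 = 0.02802 m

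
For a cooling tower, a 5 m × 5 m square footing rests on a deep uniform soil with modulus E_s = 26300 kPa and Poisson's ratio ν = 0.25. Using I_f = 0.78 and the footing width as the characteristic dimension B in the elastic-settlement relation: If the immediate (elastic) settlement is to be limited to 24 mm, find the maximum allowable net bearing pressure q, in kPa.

S_e = q·B·(1−ν²)/E_s · I_f  ⇒  q = S_e·E_s / (B·(1−ν²)·I_f).
q = 0.024 × 26300 / (5 × 0.9375 × 0.78) = 172.6 kPa

q ≈ 173 kPa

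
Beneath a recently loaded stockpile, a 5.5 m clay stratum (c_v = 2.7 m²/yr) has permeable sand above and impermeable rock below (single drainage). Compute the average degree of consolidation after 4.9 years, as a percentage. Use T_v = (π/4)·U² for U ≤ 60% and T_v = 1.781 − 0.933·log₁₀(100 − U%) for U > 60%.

U ≈ 72.4 %

Drainage path length: H_d = H = 5.5 m (single drainage).
T_v = c_v·t/H_d² = 2.7×4.9/5.5² = 0.43736.
T_v = 0.43736 corresponds to the U > 60% branch:
U = 1 − 10^((1.781 − T_v)/0.933)/100 = 0.7245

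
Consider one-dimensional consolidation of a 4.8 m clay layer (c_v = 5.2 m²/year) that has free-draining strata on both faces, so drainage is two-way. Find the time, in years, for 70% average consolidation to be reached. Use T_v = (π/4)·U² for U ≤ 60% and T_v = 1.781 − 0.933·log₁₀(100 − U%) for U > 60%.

t ≈ 0.446 years

Drainage path length: H_d = H/2 = 2.4 m (double drainage).
U > 60%: T_v = 1.781 − 0.933·log₁₀(100 − 70) = 0.40285.
t = T_v·H_d²/c_v = 0.40285×2.4²/5.2 = 0.4462 years.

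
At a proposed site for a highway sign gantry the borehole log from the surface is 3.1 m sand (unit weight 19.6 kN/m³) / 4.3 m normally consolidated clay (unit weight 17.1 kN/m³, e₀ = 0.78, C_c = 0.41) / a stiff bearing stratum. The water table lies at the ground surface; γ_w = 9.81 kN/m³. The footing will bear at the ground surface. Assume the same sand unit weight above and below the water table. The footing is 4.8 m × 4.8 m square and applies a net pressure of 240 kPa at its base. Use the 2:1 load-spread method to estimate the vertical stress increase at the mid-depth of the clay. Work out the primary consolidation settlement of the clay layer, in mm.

Mid-depth of clay below the ground surface: z = 3.1 + 4.3/2 = 5.25 m.
Total vertical stress at mid-clay: σ_v = 19.6×3.1 + 17.1×2.15 = 97.525 kPa.
Pore pressure: u = 9.81×(5.25 − 0) = 51.503 kPa.
Initial effective stress: σ'_0 = σ_v − u = 97.525 − 51.503 = 46.022 kPa.
Stress increase at mid-clay by the 2:1 spreading method:
Δσ = qBL/((B+z)(L+z)) = 240×4.8×4.8/((4.8+5.25)(4.8+5.25)) = 54.747 kPa
Final effective stress: σ'_f = σ'_0 + Δσ = 46.022 + 54.747 = 100.77 kPa.
Normally consolidated clay, so the full stress increment lies on the virgin compression line:
S_c = C_c·H/(1+e₀)·log₁₀(σ'_f/σ'_0) = 0.41×4.3/(1+0.78)×log₁₀(100.77/46.022)
    = 0.99045 × 0.34037 = 0.3371 m

S_c ≈ 337 mm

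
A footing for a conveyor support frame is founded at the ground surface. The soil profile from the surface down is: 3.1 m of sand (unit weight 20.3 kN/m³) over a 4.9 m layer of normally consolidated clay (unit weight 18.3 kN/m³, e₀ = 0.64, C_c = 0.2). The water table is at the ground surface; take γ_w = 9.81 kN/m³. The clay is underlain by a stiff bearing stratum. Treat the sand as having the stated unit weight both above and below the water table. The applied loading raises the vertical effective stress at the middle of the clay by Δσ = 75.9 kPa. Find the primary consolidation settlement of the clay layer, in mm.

Mid-depth of clay below the ground surface: z = 3.1 + 4.9/2 = 5.55 m.
Total vertical stress at mid-clay: σ_v = 20.3×3.1 + 18.3×2.45 = 107.77 kPa.
Pore pressure: u = 9.81×(5.55 − 0) = 54.446 kPa.
Initial effective stress: σ'_0 = σ_v − u = 107.77 − 54.446 = 53.324 kPa.
Final effective stress: σ'_f = σ'_0 + Δσ = 53.324 + 75.9 = 129.22 kPa.
Normally consolidated clay, so the full stress increment lies on the virgin compression line:
S_c = C_c·H/(1+e₀)·log₁₀(σ'_f/σ'_0) = 0.2×4.9/(1+0.64)×log₁₀(129.22/53.324)
    = 0.59756 × 0.38441 = 0.2297 m

S_c ≈ 230 mm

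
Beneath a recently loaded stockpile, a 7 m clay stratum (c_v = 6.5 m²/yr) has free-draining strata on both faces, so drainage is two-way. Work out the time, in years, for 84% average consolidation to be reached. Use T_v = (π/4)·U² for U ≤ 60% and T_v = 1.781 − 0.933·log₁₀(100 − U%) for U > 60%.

Drainage path length: H_d = H/2 = 3.5 m (double drainage).
U > 60%: T_v = 1.781 − 0.933·log₁₀(100 − 84) = 0.65756.
t = T_v·H_d²/c_v = 0.65756×3.5²/6.5 = 1.239 years.

t ≈ 1.24 years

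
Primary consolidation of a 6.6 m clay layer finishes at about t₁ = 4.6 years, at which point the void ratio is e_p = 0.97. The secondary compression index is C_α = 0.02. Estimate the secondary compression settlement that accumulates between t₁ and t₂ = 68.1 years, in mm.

Secondary compression: S_s = C_α·H/(1+e_p)·log₁₀(t₂/t₁)
S_s = 0.02×6.6/(1+0.97)×log₁₀(68.1/4.6)
    = 0.06701 × 1.17 = 0.07842 m

S_s ≈ 78.4 mm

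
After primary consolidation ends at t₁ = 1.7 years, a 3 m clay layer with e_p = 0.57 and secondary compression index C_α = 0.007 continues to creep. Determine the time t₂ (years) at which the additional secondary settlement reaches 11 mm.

t₂ ≈ 11.3 years

S_s = C_α·H/(1+e_p)·log₁₀(t₂/t₁) ⇒ log₁₀(t₂/t₁) = S_s·(1+e_p)/(C_α·H).
log₁₀(t₂/t₁) = 0.011 × (1+0.57) / (0.007×3) = 0.8224
t₂ = t₁ × 10^0.8224 = 1.7 × 6.643 = 11.29 years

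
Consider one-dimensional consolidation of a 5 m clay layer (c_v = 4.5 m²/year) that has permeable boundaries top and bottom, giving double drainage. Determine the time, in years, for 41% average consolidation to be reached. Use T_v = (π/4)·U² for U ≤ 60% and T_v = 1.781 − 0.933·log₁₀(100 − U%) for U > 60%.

t ≈ 0.183 years

Drainage path length: H_d = H/2 = 2.5 m (double drainage).
U ≤ 60%: T_v = (π/4)·U² = (π/4)×0.41² = 0.13203.
t = T_v·H_d²/c_v = 0.13203×2.5²/4.5 = 0.1834 years.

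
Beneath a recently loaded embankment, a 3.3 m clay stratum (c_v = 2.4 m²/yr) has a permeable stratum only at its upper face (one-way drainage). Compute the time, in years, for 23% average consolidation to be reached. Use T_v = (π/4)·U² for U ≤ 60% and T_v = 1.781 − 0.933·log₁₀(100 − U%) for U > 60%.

t ≈ 0.189 years

Drainage path length: H_d = H = 3.3 m (single drainage).
U ≤ 60%: T_v = (π/4)·U² = (π/4)×0.23² = 0.041548.
t = T_v·H_d²/c_v = 0.041548×3.3²/2.4 = 0.1885 years.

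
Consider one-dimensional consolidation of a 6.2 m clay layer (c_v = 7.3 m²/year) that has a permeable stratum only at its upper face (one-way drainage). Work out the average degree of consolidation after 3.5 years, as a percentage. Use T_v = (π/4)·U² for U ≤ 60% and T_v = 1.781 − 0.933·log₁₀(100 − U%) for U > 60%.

U ≈ 84.3 %

Drainage path length: H_d = H = 6.2 m (single drainage).
T_v = c_v·t/H_d² = 7.3×3.5/6.2² = 0.66467.
T_v = 0.66467 corresponds to the U > 60% branch:
U = 1 − 10^((1.781 − T_v)/0.933)/100 = 0.8428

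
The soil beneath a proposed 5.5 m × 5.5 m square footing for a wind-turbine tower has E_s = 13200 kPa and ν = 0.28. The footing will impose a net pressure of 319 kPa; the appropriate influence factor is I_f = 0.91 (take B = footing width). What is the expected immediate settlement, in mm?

S_e ≈ 111 mm

Immediate (elastic) settlement: S_e = q·B·(1−ν²)/E_s · I_f.
S_e = 319 × 5.5 × (1 − 0.28²) / 13200 × 0.91
    = 319 × 5.5 × 0.9216 / 13200 × 0.91
    = 0.1115 m = 111.5 mm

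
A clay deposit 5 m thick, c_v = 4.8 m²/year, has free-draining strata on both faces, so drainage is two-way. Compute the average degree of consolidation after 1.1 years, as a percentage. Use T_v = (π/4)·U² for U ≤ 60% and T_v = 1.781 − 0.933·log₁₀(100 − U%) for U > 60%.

U ≈ 89.9 %

Drainage path length: H_d = H/2 = 2.5 m (double drainage).
T_v = c_v·t/H_d² = 4.8×1.1/2.5² = 0.8448.
T_v = 0.8448 corresponds to the U > 60% branch:
U = 1 − 10^((1.781 − T_v)/0.933)/100 = 0.8992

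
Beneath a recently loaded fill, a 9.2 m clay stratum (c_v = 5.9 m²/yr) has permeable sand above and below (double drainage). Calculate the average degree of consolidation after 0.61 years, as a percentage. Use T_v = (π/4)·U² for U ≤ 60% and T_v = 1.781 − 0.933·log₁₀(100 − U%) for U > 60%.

Drainage path length: H_d = H/2 = 4.6 m (double drainage).
T_v = c_v·t/H_d² = 5.9×0.61/4.6² = 0.17009.
T_v = 0.17009 corresponds to the U ≤ 60% branch:
U = √(4T_v/π) = 0.4654

U ≈ 46.5 %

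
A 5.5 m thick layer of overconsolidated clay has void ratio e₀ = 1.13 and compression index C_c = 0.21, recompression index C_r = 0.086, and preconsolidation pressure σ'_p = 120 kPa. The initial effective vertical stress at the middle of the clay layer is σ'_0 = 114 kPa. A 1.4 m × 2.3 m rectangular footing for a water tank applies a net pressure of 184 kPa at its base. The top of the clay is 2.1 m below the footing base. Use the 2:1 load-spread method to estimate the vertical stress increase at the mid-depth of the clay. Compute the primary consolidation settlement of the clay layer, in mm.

Mid-depth of clay below the footing base: z = 2.1 + 5.5/2 = 4.85 m.
Stress increase at mid-clay by the 2:1 spreading method:
Δσ = qBL/((B+z)(L+z)) = 184×1.4×2.3/((1.4+4.85)(2.3+4.85)) = 13.258 kPa
Final effective stress: σ'_f = 114 + 13.258 = 127.26 kPa.
σ'_f = 127.26 > σ'_p = 120 kPa, so the stress path crosses the preconsolidation pressure — recompression up to σ'_p, then virgin compression beyond:
S_c = H/(1+e₀)·[C_r·log₁₀(σ'_p/σ'_0) + C_c·log₁₀(σ'_f/σ'_p)]
    = 5.5/2.13 × [0.086×log₁₀(120/114) + 0.21×log₁₀(127.26/120)]
    = 2.5822 × [0.0019158 + 0.0053572] = 0.01878 m

S_c ≈ 18.8 mm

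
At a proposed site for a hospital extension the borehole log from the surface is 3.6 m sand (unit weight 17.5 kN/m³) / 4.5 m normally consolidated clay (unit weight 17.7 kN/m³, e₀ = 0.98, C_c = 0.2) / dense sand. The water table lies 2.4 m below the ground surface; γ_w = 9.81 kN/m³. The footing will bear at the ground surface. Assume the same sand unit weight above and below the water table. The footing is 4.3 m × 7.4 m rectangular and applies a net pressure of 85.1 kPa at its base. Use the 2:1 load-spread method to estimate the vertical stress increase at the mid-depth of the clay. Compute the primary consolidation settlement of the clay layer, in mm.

S_c ≈ 50.6 mm

Mid-depth of clay below the ground surface: z = 3.6 + 4.5/2 = 5.85 m.
Total vertical stress at mid-clay: σ_v = 17.5×3.6 + 17.7×2.25 = 102.82 kPa.
Pore pressure: u = 9.81×(5.85 − 2.4) = 33.845 kPa.
Initial effective stress: σ'_0 = σ_v − u = 102.82 − 33.845 = 68.975 kPa.
Stress increase at mid-clay by the 2:1 spreading method:
Δσ = qBL/((B+z)(L+z)) = 85.1×4.3×7.4/((4.3+5.85)(7.4+5.85)) = 20.135 kPa
Final effective stress: σ'_f = σ'_0 + Δσ = 68.975 + 20.135 = 89.11 kPa.
Normally consolidated clay, so the full stress increment lies on the virgin compression line:
S_c = C_c·H/(1+e₀)·log₁₀(σ'_f/σ'_0) = 0.2×4.5/(1+0.98)×log₁₀(89.11/68.975)
    = 0.45455 × 0.11123 = 0.05056 m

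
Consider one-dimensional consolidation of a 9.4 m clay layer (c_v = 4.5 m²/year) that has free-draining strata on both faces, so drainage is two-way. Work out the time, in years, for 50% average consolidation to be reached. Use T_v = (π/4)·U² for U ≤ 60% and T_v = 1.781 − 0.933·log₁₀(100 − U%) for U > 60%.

t ≈ 0.964 years

Drainage path length: H_d = H/2 = 4.7 m (double drainage).
U ≤ 60%: T_v = (π/4)·U² = (π/4)×0.5² = 0.19635.
t = T_v·H_d²/c_v = 0.19635×4.7²/4.5 = 0.9639 years.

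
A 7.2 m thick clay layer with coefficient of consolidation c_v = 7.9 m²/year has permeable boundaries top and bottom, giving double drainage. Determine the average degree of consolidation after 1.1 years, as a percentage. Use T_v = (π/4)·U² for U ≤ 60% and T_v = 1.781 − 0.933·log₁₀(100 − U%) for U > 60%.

Drainage path length: H_d = H/2 = 3.6 m (double drainage).
T_v = c_v·t/H_d² = 7.9×1.1/3.6² = 0.67052.
T_v = 0.67052 corresponds to the U > 60% branch:
U = 1 − 10^((1.781 − T_v)/0.933)/100 = 0.845

U ≈ 84.5 %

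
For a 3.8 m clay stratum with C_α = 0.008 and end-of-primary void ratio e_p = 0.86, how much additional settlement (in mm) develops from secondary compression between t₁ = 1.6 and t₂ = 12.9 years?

S_s ≈ 14.8 mm

Secondary compression: S_s = C_α·H/(1+e_p)·log₁₀(t₂/t₁)
S_s = 0.008×3.8/(1+0.86)×log₁₀(12.9/1.6)
    = 0.01634 × 0.9065 = 0.01482 m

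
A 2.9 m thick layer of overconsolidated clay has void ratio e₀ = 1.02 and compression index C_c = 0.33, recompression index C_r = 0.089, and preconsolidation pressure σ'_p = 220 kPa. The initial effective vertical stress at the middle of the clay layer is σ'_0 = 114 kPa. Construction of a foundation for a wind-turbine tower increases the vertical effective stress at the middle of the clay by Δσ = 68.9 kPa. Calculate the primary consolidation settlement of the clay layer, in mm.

Final effective stress: σ'_f = 114 + 68.9 = 182.9 kPa.
σ'_f = 182.9 ≤ σ'_p = 220 kPa, so the clay remains overconsolidated and only the recompression index applies:
S_c = C_r·H/(1+e₀)·log₁₀(σ'_f/σ'_0) = 0.089×2.9/2.02×log₁₀(182.9/114)
    = 0.12777 × 0.20531 = 0.02623 m

S_c ≈ 26.2 mm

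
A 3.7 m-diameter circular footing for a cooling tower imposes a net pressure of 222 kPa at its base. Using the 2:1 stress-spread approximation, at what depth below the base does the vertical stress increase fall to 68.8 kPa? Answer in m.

z ≈ 2.95 m

2:1 spreading — at depth z the loaded area has grown by z in each plan dimension:
qD²/(D+z)² = Δσ_z ⇒ z = D(√(q/Δσ_z) − 1) = 3.7×(√(222/68.8) − 1) = 2.946 m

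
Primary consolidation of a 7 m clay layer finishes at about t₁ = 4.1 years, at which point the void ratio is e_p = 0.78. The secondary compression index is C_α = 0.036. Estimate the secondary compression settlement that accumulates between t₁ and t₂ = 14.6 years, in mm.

Secondary compression: S_s = C_α·H/(1+e_p)·log₁₀(t₂/t₁)
S_s = 0.036×7/(1+0.78)×log₁₀(14.6/4.1)
    = 0.1416 × 0.5516 = 0.07809 m

S_s ≈ 78.1 mm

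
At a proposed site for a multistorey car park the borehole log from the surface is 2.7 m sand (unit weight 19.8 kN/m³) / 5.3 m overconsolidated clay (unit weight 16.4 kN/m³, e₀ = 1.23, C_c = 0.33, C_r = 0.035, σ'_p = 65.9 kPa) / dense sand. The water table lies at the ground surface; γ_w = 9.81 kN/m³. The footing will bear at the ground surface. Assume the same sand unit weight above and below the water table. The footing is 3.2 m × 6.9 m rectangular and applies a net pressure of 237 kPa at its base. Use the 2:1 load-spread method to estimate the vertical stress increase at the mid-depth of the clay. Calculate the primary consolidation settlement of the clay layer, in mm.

S_c ≈ 137 mm

Mid-depth of clay below the ground surface: z = 2.7 + 5.3/2 = 5.35 m.
Total vertical stress at mid-clay: σ_v = 19.8×2.7 + 16.4×2.65 = 96.92 kPa.
Pore pressure: u = 9.81×(5.35 − 0) = 52.483 kPa.
Initial effective stress: σ'_0 = σ_v − u = 96.92 − 52.483 = 44.437 kPa.
Stress increase at mid-clay by the 2:1 spreading method:
Δσ = qBL/((B+z)(L+z)) = 237×3.2×6.9/((3.2+5.35)(6.9+5.35)) = 49.963 kPa
Final effective stress: σ'_f = 44.437 + 49.963 = 94.4 kPa.
σ'_f = 94.4 > σ'_p = 65.9 kPa, so the stress path crosses the preconsolidation pressure — recompression up to σ'_p, then virgin compression beyond:
S_c = H/(1+e₀)·[C_r·log₁₀(σ'_p/σ'_0) + C_c·log₁₀(σ'_f/σ'_p)]
    = 5.3/2.23 × [0.035×log₁₀(65.9/44.437) + 0.33×log₁₀(94.4/65.9)]
    = 2.3767 × [0.0059899 + 0.051509] = 0.1367 m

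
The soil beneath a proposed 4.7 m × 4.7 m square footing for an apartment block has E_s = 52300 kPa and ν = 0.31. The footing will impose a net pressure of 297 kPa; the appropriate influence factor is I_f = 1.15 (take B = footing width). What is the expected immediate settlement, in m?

S_e ≈ 0.0277 m

Immediate (elastic) settlement: S_e = q·B·(1−ν²)/E_s · I_f.
S_e = 297 × 4.7 × (1 − 0.31²) / 52300 × 1.15
    = 297 × 4.7 × 0.9039 / 52300 × 1.15
    = 0.02774 m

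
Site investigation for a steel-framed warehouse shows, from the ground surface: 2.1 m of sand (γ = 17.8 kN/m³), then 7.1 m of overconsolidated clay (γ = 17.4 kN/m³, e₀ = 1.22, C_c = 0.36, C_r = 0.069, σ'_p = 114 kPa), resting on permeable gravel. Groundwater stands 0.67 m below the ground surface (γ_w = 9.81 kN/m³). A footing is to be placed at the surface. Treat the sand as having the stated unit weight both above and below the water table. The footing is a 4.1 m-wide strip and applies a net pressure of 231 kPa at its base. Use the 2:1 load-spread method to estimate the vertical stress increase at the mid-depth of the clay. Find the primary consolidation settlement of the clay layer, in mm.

S_c ≈ 207 mm

Mid-depth of clay below the ground surface: z = 2.1 + 7.1/2 = 5.65 m.
Total vertical stress at mid-clay: σ_v = 17.8×2.1 + 17.4×3.55 = 99.15 kPa.
Pore pressure: u = 9.81×(5.65 − 0.67) = 48.854 kPa.
Initial effective stress: σ'_0 = σ_v − u = 99.15 − 48.854 = 50.296 kPa.
Stress increase at mid-clay by the 2:1 spreading method:
Δσ = qB/(B+z) = 231×4.1/(4.1+5.65) = 97.138 kPa
Final effective stress: σ'_f = 50.296 + 97.138 = 147.43 kPa.
σ'_f = 147.43 > σ'_p = 114 kPa, so the stress path crosses the preconsolidation pressure — recompression up to σ'_p, then virgin compression beyond:
S_c = H/(1+e₀)·[C_r·log₁₀(σ'_p/σ'_0) + C_c·log₁₀(σ'_f/σ'_p)]
    = 7.1/2.22 × [0.069×log₁₀(114/50.296) + 0.36×log₁₀(147.43/114)]
    = 3.1982 × [0.024521 + 0.040205] = 0.207 m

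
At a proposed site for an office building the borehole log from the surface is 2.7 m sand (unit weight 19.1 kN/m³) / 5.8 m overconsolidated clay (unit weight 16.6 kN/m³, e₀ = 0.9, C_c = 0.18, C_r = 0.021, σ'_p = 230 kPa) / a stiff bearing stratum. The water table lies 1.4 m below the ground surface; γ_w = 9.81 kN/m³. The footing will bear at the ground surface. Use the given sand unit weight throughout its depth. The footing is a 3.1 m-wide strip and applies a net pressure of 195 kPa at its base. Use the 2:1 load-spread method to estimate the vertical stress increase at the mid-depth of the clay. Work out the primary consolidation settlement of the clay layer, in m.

Mid-depth of clay below the ground surface: z = 2.7 + 5.8/2 = 5.6 m.
Total vertical stress at mid-clay: σ_v = 19.1×2.7 + 16.6×2.9 = 99.71 kPa.
Pore pressure: u = 9.81×(5.6 − 1.4) = 41.202 kPa.
Initial effective stress: σ'_0 = σ_v − u = 99.71 − 41.202 = 58.508 kPa.
Stress increase at mid-clay by the 2:1 spreading method:
Δσ = qB/(B+z) = 195×3.1/(3.1+5.6) = 69.483 kPa
Final effective stress: σ'_f = 58.508 + 69.483 = 127.99 kPa.
σ'_f = 127.99 ≤ σ'_p = 230 kPa, so the clay remains overconsolidated and only the recompression index applies:
S_c = C_r·H/(1+e₀)·log₁₀(σ'_f/σ'_0) = 0.021×5.8/1.9×log₁₀(127.99/58.508)
    = 0.064105 × 0.33996 = 0.02179 m

S_c ≈ 0.0218 m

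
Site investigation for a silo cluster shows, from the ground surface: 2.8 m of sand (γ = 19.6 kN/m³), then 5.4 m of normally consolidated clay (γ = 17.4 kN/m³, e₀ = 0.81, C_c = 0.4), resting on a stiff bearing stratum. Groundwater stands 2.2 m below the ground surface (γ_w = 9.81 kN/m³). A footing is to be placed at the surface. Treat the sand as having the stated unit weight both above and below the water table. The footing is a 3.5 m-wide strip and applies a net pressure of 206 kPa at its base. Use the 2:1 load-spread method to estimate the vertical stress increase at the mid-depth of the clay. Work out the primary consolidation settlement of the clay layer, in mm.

S_c ≈ 397 mm

Mid-depth of clay below the ground surface: z = 2.8 + 5.4/2 = 5.5 m.
Total vertical stress at mid-clay: σ_v = 19.6×2.8 + 17.4×2.7 = 101.86 kPa.
Pore pressure: u = 9.81×(5.5 − 2.2) = 32.373 kPa.
Initial effective stress: σ'_0 = σ_v − u = 101.86 − 32.373 = 69.487 kPa.
Stress increase at mid-clay by the 2:1 spreading method:
Δσ = qB/(B+z) = 206×3.5/(3.5+5.5) = 80.111 kPa
Final effective stress: σ'_f = σ'_0 + Δσ = 69.487 + 80.111 = 149.6 kPa.
Normally consolidated clay, so the full stress increment lies on the virgin compression line:
S_c = C_c·H/(1+e₀)·log₁₀(σ'_f/σ'_0) = 0.4×5.4/(1+0.81)×log₁₀(149.6/69.487)
    = 1.1934 × 0.33303 = 0.3974 m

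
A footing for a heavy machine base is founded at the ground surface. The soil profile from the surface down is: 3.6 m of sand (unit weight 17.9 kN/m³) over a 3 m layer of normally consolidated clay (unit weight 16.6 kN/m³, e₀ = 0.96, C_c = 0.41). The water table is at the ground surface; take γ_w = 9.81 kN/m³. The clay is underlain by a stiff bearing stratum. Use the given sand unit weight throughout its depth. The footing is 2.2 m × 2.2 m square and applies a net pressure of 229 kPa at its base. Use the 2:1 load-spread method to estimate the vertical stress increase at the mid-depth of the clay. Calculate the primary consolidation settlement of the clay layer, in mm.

S_c ≈ 116 mm

Mid-depth of clay below the ground surface: z = 3.6 + 3/2 = 5.1 m.
Total vertical stress at mid-clay: σ_v = 17.9×3.6 + 16.6×1.5 = 89.34 kPa.
Pore pressure: u = 9.81×(5.1 − 0) = 50.031 kPa.
Initial effective stress: σ'_0 = σ_v − u = 89.34 − 50.031 = 39.309 kPa.
Stress increase at mid-clay by the 2:1 spreading method:
Δσ = qBL/((B+z)(L+z)) = 229×2.2×2.2/((2.2+5.1)(2.2+5.1)) = 20.799 kPa
Final effective stress: σ'_f = σ'_0 + Δσ = 39.309 + 20.799 = 60.108 kPa.
Normally consolidated clay, so the full stress increment lies on the virgin compression line:
S_c = C_c·H/(1+e₀)·log₁₀(σ'_f/σ'_0) = 0.41×3/(1+0.96)×log₁₀(60.108/39.309)
    = 0.62755 × 0.18444 = 0.1157 m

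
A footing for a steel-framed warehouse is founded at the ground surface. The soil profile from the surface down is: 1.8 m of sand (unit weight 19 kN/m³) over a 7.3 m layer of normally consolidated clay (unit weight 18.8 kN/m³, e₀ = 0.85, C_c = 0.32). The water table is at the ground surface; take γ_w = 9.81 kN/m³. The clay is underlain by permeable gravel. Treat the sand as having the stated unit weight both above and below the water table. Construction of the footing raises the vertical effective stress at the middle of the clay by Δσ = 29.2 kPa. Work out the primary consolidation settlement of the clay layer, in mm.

Mid-depth of clay below the ground surface: z = 1.8 + 7.3/2 = 5.45 m.
Total vertical stress at mid-clay: σ_v = 19×1.8 + 18.8×3.65 = 102.82 kPa.
Pore pressure: u = 9.81×(5.45 − 0) = 53.465 kPa.
Initial effective stress: σ'_0 = σ_v − u = 102.82 − 53.465 = 49.355 kPa.
Final effective stress: σ'_f = σ'_0 + Δσ = 49.355 + 29.2 = 78.555 kPa.
Normally consolidated clay, so the full stress increment lies on the virgin compression line:
S_c = C_c·H/(1+e₀)·log₁₀(σ'_f/σ'_0) = 0.32×7.3/(1+0.85)×log₁₀(78.555/49.355)
    = 1.2627 × 0.20184 = 0.2549 m

S_c ≈ 255 mm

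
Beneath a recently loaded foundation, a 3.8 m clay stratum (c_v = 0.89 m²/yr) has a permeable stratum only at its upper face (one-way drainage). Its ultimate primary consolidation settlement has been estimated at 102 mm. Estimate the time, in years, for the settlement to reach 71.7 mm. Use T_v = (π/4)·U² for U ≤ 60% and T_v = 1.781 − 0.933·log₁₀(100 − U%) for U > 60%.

Drainage path length: H_d = H = 3.8 m (single drainage).
U = S(t)/S_ult = 71.7/102 = 0.7029.
U > 60%: T_v = 1.781 − 0.933·log₁₀(100 − 70.294) = 0.40684.
t = T_v·H_d²/c_v = 0.40684×3.8²/0.89 = 6.601 years.

t ≈ 6.6 years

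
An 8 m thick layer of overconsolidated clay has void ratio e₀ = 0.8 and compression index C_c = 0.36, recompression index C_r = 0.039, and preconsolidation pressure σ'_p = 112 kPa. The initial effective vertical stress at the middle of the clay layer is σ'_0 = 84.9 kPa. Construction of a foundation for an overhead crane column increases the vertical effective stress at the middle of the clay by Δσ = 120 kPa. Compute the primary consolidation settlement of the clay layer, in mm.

Final effective stress: σ'_f = 84.9 + 120 = 204.9 kPa.
σ'_f = 204.9 > σ'_p = 112 kPa, so the stress path crosses the preconsolidation pressure — recompression up to σ'_p, then virgin compression beyond:
S_c = H/(1+e₀)·[C_r·log₁₀(σ'_p/σ'_0) + C_c·log₁₀(σ'_f/σ'_p)]
    = 8/1.8 × [0.039×log₁₀(112/84.9) + 0.36×log₁₀(204.9/112)]
    = 4.4444 × [0.0046921 + 0.094437] = 0.4406 m

S_c ≈ 441 mm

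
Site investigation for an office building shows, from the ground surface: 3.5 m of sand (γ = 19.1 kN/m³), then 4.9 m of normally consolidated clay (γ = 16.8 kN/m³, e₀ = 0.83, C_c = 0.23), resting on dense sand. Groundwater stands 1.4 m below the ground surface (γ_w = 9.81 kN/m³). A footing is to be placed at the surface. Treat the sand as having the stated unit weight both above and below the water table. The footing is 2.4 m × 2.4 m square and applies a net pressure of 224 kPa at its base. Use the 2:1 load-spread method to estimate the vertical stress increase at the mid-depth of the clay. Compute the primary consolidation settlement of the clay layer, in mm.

Mid-depth of clay below the ground surface: z = 3.5 + 4.9/2 = 5.95 m.
Total vertical stress at mid-clay: σ_v = 19.1×3.5 + 16.8×2.45 = 108.01 kPa.
Pore pressure: u = 9.81×(5.95 − 1.4) = 44.636 kPa.
Initial effective stress: σ'_0 = σ_v − u = 108.01 − 44.636 = 63.374 kPa.
Stress increase at mid-clay by the 2:1 spreading method:
Δσ = qBL/((B+z)(L+z)) = 224×2.4×2.4/((2.4+5.95)(2.4+5.95)) = 18.505 kPa
Final effective stress: σ'_f = σ'_0 + Δσ = 63.374 + 18.505 = 81.879 kPa.
Normally consolidated clay, so the full stress increment lies on the virgin compression line:
S_c = C_c·H/(1+e₀)·log₁₀(σ'_f/σ'_0) = 0.23×4.9/(1+0.83)×log₁₀(81.879/63.374)
    = 0.61585 × 0.11126 = 0.06852 m

S_c ≈ 68.5 mm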